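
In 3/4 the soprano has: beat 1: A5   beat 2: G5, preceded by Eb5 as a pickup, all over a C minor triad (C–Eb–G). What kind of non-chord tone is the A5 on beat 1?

The harmony at that moment is C minor triad (C, Eb, G); A5 is not a chord tone.
It is approached by leap up from Eb5 and left by step down to G5.
Leap in, step out, metrically accented — an appoggiatura.

Appoggiatura.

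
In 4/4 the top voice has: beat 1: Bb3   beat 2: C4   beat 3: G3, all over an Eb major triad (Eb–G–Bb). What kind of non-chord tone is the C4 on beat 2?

The harmony at that moment is Eb major triad (Eb, G, Bb); C4 is not a chord tone.
It is approached by step up from Bb3 and left by leap down to G3.
Step in, leap out, on a weak beat — an escape tone.

Escape tone.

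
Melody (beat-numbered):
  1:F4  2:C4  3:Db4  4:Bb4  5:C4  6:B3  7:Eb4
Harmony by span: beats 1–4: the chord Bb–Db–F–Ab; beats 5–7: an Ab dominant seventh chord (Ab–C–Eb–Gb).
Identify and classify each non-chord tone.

The harmony at that moment is Bb minor seventh chord (Bb, Db, F, Ab); C4 is not a chord tone.
It is approached by leap down from F4 and left by step up to Db4.
Leap in, step out — an appoggiatura.
The harmony at that moment is Ab dominant seventh chord (Ab, C, Eb, Gb); B3 is not a chord tone.
It is approached by step down from C4 and left by leap up to Eb4.
Step in, leap out — an escape tone.

C4 (beat 2) — appoggiatura; B3 (beat 6) — escape tone.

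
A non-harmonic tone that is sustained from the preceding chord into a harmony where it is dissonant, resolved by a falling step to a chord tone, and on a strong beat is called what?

Approach: by preparation — the pitch is first a chord tone, then held (tied or repeated) while the harmony changes under it. Departure: down by step. Metric position: strong.
A prepared dissonance that resolves downward by step — a suspension. (The same figure resolving upward would be a retardation.)

Suspension.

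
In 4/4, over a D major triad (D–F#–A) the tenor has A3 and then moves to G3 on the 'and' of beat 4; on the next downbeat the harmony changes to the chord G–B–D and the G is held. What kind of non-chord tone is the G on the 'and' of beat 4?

Anticipation.

The harmony at that moment is D major triad (D, F#, A); G3 is not a chord tone.
It is approached by step down from A3 and then sustained as the same pitch into the next harmony.
Arriving early and becoming a chord tone when the harmony changes — an anticipation.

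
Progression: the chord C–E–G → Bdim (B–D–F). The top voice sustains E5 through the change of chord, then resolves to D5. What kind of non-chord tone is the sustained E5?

The harmony at that moment is B diminished triad (B, D, F); E5 is not a chord tone.
It is held over (the same pitch as the preceding E5) and left by step down to D5.
Held over from the previous chord and resolving down by step — a suspension.

E5 is a suspension.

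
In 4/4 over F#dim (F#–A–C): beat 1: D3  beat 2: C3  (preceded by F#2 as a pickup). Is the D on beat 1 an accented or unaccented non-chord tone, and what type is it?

Accented appoggiatura.

The harmony at that moment is F# diminished triad (F#, A, C); D3 is not a chord tone.
It is approached by leap up from F#2 and left by step down to C3.
Leap in, step out — an appoggiatura.
It falls on the downbeat, so it is accented.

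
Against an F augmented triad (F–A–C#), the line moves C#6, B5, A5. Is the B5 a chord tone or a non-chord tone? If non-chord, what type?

Non-chord tone — a passing tone.

The harmony at that moment is F augmented triad (F, A, C#); B5 is not a chord tone.
It is approached by step down from C#6 and left by step down to A5.
Step in, step out in the same direction — a passing tone.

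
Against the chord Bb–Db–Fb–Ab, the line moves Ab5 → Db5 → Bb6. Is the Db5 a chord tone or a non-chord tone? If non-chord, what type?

Bb half-diminished seventh chord contains Bb, Db, Fb, Ab; Db is the third, so it is a chord tone.

Chord tone (the third of Bb half-diminished seventh chord).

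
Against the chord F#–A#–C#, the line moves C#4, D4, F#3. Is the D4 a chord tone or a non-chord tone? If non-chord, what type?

Non-chord tone — an escape tone.

The harmony at that moment is F# major triad (F#, A#, C#); D4 is not a chord tone.
It is approached by step up from C#4 and left by leap down to F#3.
Step in, leap out — an escape tone.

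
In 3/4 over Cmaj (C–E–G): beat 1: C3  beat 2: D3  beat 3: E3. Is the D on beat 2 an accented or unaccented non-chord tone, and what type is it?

Unaccented passing tone.

The harmony at that moment is C major triad (C, E, G); D3 is not a chord tone.
It is approached by step up from C3 and left by step up to E3.
Step in, step out in the same direction — a passing tone.
It falls on a weak beat, so it is unaccented.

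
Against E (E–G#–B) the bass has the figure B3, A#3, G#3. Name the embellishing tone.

The harmony at that moment is E major triad (E, G#, B); A#3 is not a chord tone.
It is approached by step down from B3 and left by step down to G#3.
Step in, step out in the same direction — a passing tone.

A#3 is a passing tone.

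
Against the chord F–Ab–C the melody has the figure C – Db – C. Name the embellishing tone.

The harmony at that moment is F minor triad (F, Ab, C); Db is not a chord tone.
It is approached by step up from C and left by step down to C.
Step away and step back to the same note — a neighbor tone (upper neighbor).

Db is a neighbor tone.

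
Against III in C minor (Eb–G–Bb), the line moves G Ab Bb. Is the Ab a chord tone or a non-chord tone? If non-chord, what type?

Non-chord tone — a passing tone.

The harmony at that moment is Eb major triad (Eb, G, Bb); Ab is not a chord tone.
It is approached by step up from G and left by step up to Bb.
Step in, step out in the same direction — a passing tone.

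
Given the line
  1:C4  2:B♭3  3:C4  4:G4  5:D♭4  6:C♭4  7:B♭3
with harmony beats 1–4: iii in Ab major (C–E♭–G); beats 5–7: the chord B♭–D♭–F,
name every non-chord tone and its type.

B♭3 (beat 2) — neighbor tone; C♭4 (beat 6) — passing tone.

The harmony at that moment is C minor triad (C, E♭, G); B♭3 is not a chord tone.
It is approached by step down from C4 and left by step up to C4.
Step away and step back to the same note — a neighbor tone (lower neighbor).
The harmony at that moment is B♭ minor triad (B♭, D♭, F); C♭4 is not a chord tone.
It is approached by step down from D♭4 and left by step down to B♭3.
Step in, step out in the same direction — a passing tone.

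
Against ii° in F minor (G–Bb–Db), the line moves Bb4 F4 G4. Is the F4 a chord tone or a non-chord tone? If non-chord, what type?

The harmony at that moment is G diminished triad (G, Bb, Db); F4 is not a chord tone.
It is approached by leap down from Bb4 and left by step up to G4.
Leap in, step out — an appoggiatura.

Non-chord tone — an appoggiatura.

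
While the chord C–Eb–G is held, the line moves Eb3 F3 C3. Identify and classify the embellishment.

F3 is an escape tone.

The harmony at that moment is C minor triad (C, Eb, G); F3 is not a chord tone.
It is approached by step up from Eb3 and left by leap down to C3.
Step in, leap out — an escape tone.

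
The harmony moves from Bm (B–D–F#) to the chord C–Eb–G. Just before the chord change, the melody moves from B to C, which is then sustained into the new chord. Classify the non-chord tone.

The harmony at that moment is B minor triad (B, D, F#); C is not a chord tone.
It is approached by step up from B and then sustained as the same pitch into the next harmony.
Arriving early and becoming a chord tone when the harmony changes — an anticipation.

C is an anticipation.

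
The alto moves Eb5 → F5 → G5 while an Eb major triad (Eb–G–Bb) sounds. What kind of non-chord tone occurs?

The harmony at that moment is Eb major triad (Eb, G, Bb); F5 is not a chord tone.
It is approached by step up from Eb5 and left by step up to G5.
Step in, step out in the same direction — a passing tone.

F5 is a passing tone.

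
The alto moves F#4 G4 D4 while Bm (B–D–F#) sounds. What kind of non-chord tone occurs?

G4 is an escape tone.

The harmony at that moment is B minor triad (B, D, F#); G4 is not a chord tone.
It is approached by step up from F#4 and left by leap down to D4.
Step in, leap out — an escape tone.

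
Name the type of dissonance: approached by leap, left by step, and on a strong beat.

Approach: by leap. Departure: by step. Metric position: strong.
Leap in, step out, in a metrically strong position — an appoggiatura. (It is the mirror image of the escape tone, which steps in and leaps out from a weak position.)

Appoggiatura.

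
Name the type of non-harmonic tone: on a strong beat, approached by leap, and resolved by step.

Appoggiatura.

Approach: by leap. Departure: by step. Metric position: strong.
Leap in, step out, in a metrically strong position — an appoggiatura. (It is the mirror image of the escape tone, which steps in and leaps out from a weak position.)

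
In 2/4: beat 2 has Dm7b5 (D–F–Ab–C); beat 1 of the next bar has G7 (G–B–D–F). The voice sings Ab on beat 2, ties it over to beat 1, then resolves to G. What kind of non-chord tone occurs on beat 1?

The harmony at that moment is G dominant seventh chord (G, B, D, F); Ab is not a chord tone.
It is held over (the same pitch as the preceding Ab) and left by step down to G.
Held over from the previous chord and resolving down by step — a suspension.

Suspension.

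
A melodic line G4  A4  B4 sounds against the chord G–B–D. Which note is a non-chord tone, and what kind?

A4 is a passing tone.

The harmony at that moment is G major triad (G, B, D); A4 is not a chord tone.
It is approached by step up from G4 and left by step up to B4.
Step in, step out in the same direction — a passing tone.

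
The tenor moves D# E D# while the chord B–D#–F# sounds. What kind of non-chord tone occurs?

The harmony at that moment is B major triad (B, D#, F#); E is not a chord tone.
It is approached by step up from D# and left by step down to D#.
Step away and step back to the same note — a neighbor tone (upper neighbor).

E is a neighbor tone.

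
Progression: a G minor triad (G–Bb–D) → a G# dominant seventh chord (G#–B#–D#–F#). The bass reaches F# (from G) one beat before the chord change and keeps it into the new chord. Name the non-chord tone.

F# is an anticipation.

The harmony at that moment is G minor triad (G, Bb, D); F# is not a chord tone.
It is approached by step down from G and then sustained as the same pitch into the next harmony.
Arriving early and becoming a chord tone when the harmony changes — an anticipation.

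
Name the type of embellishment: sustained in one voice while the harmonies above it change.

Pedal tone.

Approach: none. Departure: none — a single pitch is sustained while the chords change around it, passing through harmonies that do not contain it.
No melodic motion at all; the dissonance is created entirely by the moving harmonies against the stationary note — a pedal tone (pedal point).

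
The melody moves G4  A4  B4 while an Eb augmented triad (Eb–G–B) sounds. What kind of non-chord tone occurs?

The harmony at that moment is Eb augmented triad (Eb, G, B); A4 is not a chord tone.
It is approached by step up from G4 and left by step up to B4.
Step in, step out in the same direction — a passing tone.

A4 is a passing tone.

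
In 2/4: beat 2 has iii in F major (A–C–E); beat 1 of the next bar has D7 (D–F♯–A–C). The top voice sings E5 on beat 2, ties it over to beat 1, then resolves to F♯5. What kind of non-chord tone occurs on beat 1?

The harmony at that moment is D dominant seventh chord (D, F♯, A, C); E5 is not a chord tone.
It is held over (the same pitch as the preceding E5) and left by step up to F♯5.
Held over from the previous chord and resolving up by step — a retardation.

Retardation.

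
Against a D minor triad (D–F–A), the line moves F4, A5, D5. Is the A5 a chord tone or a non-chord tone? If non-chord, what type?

Chord tone (the fifth of D minor triad).

D minor triad contains D, F, A; A is the fifth, so it is a chord tone.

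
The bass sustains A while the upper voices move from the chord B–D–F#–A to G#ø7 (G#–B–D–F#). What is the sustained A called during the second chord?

The harmony at that moment is G# half-diminished seventh chord (G#, B, D, F#); A is not a chord tone.
It is held over (the same pitch as the preceding A) and then sustained as the same pitch into the next harmony.
Sustained through a change of harmony — a pedal tone.

Pedal tone (pedal point).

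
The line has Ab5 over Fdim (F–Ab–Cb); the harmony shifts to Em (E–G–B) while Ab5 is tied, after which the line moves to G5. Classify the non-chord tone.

Ab5 is a suspension.

The harmony at that moment is E minor triad (E, G, B); Ab5 is not a chord tone.
It is held over (the same pitch as the preceding Ab5) and left by step down to G5.
Held over from the previous chord and resolving down by step — a suspension.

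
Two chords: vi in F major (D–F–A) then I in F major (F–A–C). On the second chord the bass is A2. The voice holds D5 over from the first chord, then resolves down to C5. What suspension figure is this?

At the second chord the bass is A2. The suspended D5 lies a fourth above the bass; after resolving down by step to C5, the interval above the bass becomes a third.
Suspension figures are named by those two intervals: 4–3.

4–3 suspension.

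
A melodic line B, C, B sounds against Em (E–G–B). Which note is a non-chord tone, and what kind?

The harmony at that moment is E minor triad (E, G, B); C is not a chord tone.
It is approached by step up from B and left by step down to B.
Step away and step back to the same note — a neighbor tone (upper neighbor).

C is a neighbor tone.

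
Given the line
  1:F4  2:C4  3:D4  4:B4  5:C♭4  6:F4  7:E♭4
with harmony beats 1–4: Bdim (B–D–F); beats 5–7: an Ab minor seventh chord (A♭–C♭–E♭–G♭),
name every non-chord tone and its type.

The harmony at that moment is B diminished triad (B, D, F); C4 is not a chord tone.
It is approached by leap down from F4 and left by step up to D4.
Leap in, step out — an appoggiatura.
The harmony at that moment is A♭ minor seventh chord (A♭, C♭, E♭, G♭); F4 is not a chord tone.
It is approached by leap up from C♭4 and left by step down to E♭4.
Leap in, step out — an appoggiatura.

C4 (beat 2) — appoggiatura; F4 (beat 6) — appoggiatura.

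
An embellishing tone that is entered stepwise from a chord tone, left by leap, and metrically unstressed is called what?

Escape tone.

Approach: by step. Departure: by leap. Metric position: weak.
Step in, leap out, from a weak position — an escape tone (échappée). (It is the mirror image of the appoggiatura, which leaps in and steps out on a strong beat.)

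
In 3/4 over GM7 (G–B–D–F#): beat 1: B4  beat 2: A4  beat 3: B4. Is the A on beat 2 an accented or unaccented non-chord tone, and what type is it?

Unaccented neighbor tone.

The harmony at that moment is G major seventh chord (G, B, D, F#); A4 is not a chord tone.
It is approached by step down from B4 and left by step up to B4.
Step away and step back to the same note — a neighbor tone (lower neighbor).
It falls on a weak beat, so it is unaccented.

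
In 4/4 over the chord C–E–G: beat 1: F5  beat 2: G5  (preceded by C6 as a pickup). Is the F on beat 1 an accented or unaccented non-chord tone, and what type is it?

The harmony at that moment is C major triad (C, E, G); F5 is not a chord tone.
It is approached by leap down from C6 and left by step up to G5.
Leap in, step out — an appoggiatura.
It falls on the downbeat, so it is accented.

Accented appoggiatura.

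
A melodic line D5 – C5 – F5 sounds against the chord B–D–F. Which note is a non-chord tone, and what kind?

The harmony at that moment is B diminished triad (B, D, F); C5 is not a chord tone.
It is approached by step down from D5 and left by leap up to F5.
Step in, leap out — an escape tone.

C5 is an escape tone.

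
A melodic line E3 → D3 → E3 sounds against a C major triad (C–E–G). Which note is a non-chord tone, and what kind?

The harmony at that moment is C major triad (C, E, G); D3 is not a chord tone.
It is approached by step down from E3 and left by step up to E3.
Step away and step back to the same note — a neighbor tone (lower neighbor).

D3 is a neighbor tone.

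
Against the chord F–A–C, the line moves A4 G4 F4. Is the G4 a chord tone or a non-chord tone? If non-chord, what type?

Non-chord tone — a passing tone.

The harmony at that moment is F major triad (F, A, C); G4 is not a chord tone.
It is approached by step down from A4 and left by step down to F4.
Step in, step out in the same direction — a passing tone.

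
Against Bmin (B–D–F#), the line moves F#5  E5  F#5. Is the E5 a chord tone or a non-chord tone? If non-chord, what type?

Non-chord tone — a neighbor tone.

The harmony at that moment is B minor triad (B, D, F#); E5 is not a chord tone.
It is approached by step down from F#5 and left by step up to F#5.
Step away and step back to the same note — a neighbor tone (lower neighbor).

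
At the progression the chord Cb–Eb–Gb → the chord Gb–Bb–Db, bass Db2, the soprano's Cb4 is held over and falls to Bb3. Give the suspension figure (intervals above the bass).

At the second chord the bass is Db2. The suspended Cb4 lies a seventh above the bass; after resolving down by step to Bb3, the interval above the bass becomes a sixth.
Suspension figures are named by those two intervals: 7–6.

7–6 suspension.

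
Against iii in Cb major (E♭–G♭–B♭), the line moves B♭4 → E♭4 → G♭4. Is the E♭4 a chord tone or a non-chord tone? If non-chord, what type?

Eb minor triad contains E♭, G♭, B♭; E♭ is the root, so it is a chord tone.

Chord tone (the root of Eb minor triad).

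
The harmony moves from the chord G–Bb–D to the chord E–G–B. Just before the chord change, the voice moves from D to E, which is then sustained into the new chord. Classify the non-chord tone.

E is an anticipation.

The harmony at that moment is G minor triad (G, Bb, D); E is not a chord tone.
It is approached by step up from D and then sustained as the same pitch into the next harmony.
Arriving early and becoming a chord tone when the harmony changes — an anticipation.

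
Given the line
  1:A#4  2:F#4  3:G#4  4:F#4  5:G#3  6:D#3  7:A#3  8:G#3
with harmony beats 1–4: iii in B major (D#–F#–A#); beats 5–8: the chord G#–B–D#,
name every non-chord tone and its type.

The harmony at that moment is D# minor triad (D#, F#, A#); G#4 is not a chord tone.
It is approached by step up from F#4 and left by step down to F#4.
Step away and step back to the same note — a neighbor tone (upper neighbor).
The harmony at that moment is G# minor triad (G#, B, D#); A#3 is not a chord tone.
It is approached by leap up from D#3 and left by step down to G#3.
Leap in, step out — an appoggiatura.

G#4 (beat 3) — neighbor tone; A#3 (beat 7) — appoggiatura.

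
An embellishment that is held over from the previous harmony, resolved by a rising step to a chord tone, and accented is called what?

Retardation.

Approach: by preparation — the pitch is first a chord tone, then held (tied or repeated) while the harmony changes under it. Departure: up by step. Metric position: strong.
A prepared dissonance that resolves upward by step — a retardation. (The same figure resolving downward would be a suspension.)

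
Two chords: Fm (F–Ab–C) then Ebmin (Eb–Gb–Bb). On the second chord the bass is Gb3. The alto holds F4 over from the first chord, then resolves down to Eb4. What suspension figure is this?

7–6 suspension.

At the second chord the bass is Gb3. The suspended F4 lies a seventh above the bass; after resolving down by step to Eb4, the interval above the bass becomes a sixth.
Suspension figures are named by those two intervals: 7–6.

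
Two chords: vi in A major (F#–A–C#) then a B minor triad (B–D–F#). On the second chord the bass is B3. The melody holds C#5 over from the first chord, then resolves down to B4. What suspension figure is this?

At the second chord the bass is B3. The suspended C#5 lies a ninth above the bass; after resolving down by step to B4, the interval above the bass becomes an octave.
Suspension figures are named by those two intervals: 9–8.

9–8 suspension.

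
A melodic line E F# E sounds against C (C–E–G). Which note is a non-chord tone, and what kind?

F# is a neighbor tone.

The harmony at that moment is C major triad (C, E, G); F# is not a chord tone.
It is approached by step up from E and left by step down to E.
Step away and step back to the same note — a neighbor tone (upper neighbor).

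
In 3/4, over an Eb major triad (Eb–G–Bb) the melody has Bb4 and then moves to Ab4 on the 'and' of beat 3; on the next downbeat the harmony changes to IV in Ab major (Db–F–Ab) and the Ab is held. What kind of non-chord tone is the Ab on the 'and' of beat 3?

The harmony at that moment is Eb major triad (Eb, G, Bb); Ab4 is not a chord tone.
It is approached by step down from Bb4 and then sustained as the same pitch into the next harmony.
Arriving early and becoming a chord tone when the harmony changes — an anticipation.

Anticipation.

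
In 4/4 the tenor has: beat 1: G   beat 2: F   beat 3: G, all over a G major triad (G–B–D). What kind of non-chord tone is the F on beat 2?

The harmony at that moment is G major triad (G, B, D); F is not a chord tone.
It is approached by step down from G and left by step up to G.
Step away and step back to the same note — a neighbor tone (lower neighbor).

Lower neighbor tone.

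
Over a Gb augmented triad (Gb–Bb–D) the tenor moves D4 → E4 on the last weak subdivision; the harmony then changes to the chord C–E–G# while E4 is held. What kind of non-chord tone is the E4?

The harmony at that moment is Gb augmented triad (Gb, Bb, D); E4 is not a chord tone.
It is approached by step up from D4 and then sustained as the same pitch into the next harmony.
Arriving early and becoming a chord tone when the harmony changes — an anticipation.

E4 is an anticipation.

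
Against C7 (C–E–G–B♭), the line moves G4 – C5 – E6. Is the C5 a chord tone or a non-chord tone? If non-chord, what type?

Chord tone (the root of C dominant seventh chord).

C dominant seventh chord contains C, E, G, B♭; C is the root, so it is a chord tone.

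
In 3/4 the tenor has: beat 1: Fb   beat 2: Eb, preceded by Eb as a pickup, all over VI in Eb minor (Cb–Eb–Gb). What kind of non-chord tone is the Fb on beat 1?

Upper neighbor tone.

The harmony at that moment is Cb major triad (Cb, Eb, Gb); Fb is not a chord tone.
It is approached by step up from Eb and left by step down to Eb.
Step away and step back to the same note — a neighbor tone (upper neighbor).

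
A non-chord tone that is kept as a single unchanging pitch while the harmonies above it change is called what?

Approach: none. Departure: none — a single pitch is sustained while the chords change around it, passing through harmonies that do not contain it.
No melodic motion at all; the dissonance is created entirely by the moving harmonies against the stationary note — a pedal tone (pedal point).

Pedal tone.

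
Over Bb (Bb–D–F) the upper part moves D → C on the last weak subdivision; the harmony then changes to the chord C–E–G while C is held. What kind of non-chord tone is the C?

C is an anticipation.

The harmony at that moment is Bb major triad (Bb, D, F); C is not a chord tone.
It is approached by step down from D and then sustained as the same pitch into the next harmony.
Arriving early and becoming a chord tone when the harmony changes — an anticipation.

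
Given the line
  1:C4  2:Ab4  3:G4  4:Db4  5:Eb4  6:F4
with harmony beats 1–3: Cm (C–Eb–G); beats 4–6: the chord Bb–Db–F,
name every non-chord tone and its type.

Ab4 (beat 2) — appoggiatura; Eb4 (beat 5) — passing tone.

The harmony at that moment is C minor triad (C, Eb, G); Ab4 is not a chord tone.
It is approached by leap up from C4 and left by step down to G4.
Leap in, step out — an appoggiatura.
The harmony at that moment is Bb minor triad (Bb, Db, F); Eb4 is not a chord tone.
It is approached by step up from Db4 and left by step up to F4.
Step in, step out in the same direction — a passing tone.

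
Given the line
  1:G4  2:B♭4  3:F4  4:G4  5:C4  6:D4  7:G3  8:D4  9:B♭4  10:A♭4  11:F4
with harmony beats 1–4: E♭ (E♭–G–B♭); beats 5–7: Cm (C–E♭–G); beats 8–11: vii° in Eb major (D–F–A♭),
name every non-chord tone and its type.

The harmony at that moment is E♭ major triad (E♭, G, B♭); F4 is not a chord tone.
It is approached by leap down from B♭4 and left by step up to G4.
Leap in, step out — an appoggiatura.
The harmony at that moment is C minor triad (C, E♭, G); D4 is not a chord tone.
It is approached by step up from C4 and left by leap down to G3.
Step in, leap out — an escape tone.
The harmony at that moment is D diminished triad (D, F, A♭); B♭4 is not a chord tone.
It is approached by leap up from D4 and left by step down to A♭4.
Leap in, step out — an appoggiatura.

F4 (beat 3) — appoggiatura; D4 (beat 6) — escape tone; B♭4 (beat 9) — appoggiatura.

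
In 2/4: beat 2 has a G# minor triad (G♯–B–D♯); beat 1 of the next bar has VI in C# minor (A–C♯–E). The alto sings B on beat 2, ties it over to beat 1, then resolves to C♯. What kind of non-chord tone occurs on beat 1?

Retardation.

The harmony at that moment is A major triad (A, C♯, E); B is not a chord tone.
It is held over (the same pitch as the preceding B) and left by step up to C♯.
Held over from the previous chord and resolving up by step — a retardation.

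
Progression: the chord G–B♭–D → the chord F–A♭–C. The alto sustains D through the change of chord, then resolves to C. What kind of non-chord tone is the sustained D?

The harmony at that moment is F minor triad (F, A♭, C); D is not a chord tone.
It is held over (the same pitch as the preceding D) and left by step down to C.
Held over from the previous chord and resolving down by step — a suspension.

D is a suspension.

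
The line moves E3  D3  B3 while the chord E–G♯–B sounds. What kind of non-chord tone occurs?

The harmony at that moment is E major triad (E, G♯, B); D3 is not a chord tone.
It is approached by step down from E3 and left by leap up to B3.
Step in, leap out — an escape tone.

D3 is an escape tone.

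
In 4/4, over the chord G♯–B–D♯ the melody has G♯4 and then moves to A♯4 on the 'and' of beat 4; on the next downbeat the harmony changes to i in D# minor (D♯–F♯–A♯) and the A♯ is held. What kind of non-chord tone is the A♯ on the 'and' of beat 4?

Anticipation.

The harmony at that moment is G♯ minor triad (G♯, B, D♯); A♯4 is not a chord tone.
It is approached by step up from G♯4 and then sustained as the same pitch into the next harmony.
Arriving early and becoming a chord tone when the harmony changes — an anticipation.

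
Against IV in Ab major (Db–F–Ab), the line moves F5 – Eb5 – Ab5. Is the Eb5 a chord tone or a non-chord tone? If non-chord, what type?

The harmony at that moment is Db major triad (Db, F, Ab); Eb5 is not a chord tone.
It is approached by step down from F5 and left by leap up to Ab5.
Step in, leap out — an escape tone.

Non-chord tone — an escape tone.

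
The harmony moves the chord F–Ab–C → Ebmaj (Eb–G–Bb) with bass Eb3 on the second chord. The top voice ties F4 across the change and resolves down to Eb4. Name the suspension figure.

At the second chord the bass is Eb3. The suspended F4 lies a ninth above the bass; after resolving down by step to Eb4, the interval above the bass becomes an octave.
Suspension figures are named by those two intervals: 9–8.

9–8 suspension.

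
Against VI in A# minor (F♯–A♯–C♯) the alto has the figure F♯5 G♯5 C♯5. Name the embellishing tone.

G♯5 is an escape tone.

The harmony at that moment is F♯ major triad (F♯, A♯, C♯); G♯5 is not a chord tone.
It is approached by step up from F♯5 and left by leap down to C♯5.
Step in, leap out — an escape tone.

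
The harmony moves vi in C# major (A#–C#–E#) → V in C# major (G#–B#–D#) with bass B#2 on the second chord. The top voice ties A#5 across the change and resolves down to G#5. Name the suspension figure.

7–6 suspension.

At the second chord the bass is B#2. The suspended A#5 lies a seventh above the bass; after resolving down by step to G#5, the interval above the bass becomes a sixth.
Suspension figures are named by those two intervals: 7–6.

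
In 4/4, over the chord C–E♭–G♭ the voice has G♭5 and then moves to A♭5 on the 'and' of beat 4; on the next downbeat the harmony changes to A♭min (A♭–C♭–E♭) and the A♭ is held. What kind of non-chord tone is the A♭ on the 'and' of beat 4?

Anticipation.

The harmony at that moment is C diminished triad (C, E♭, G♭); A♭5 is not a chord tone.
It is approached by step up from G♭5 and then sustained as the same pitch into the next harmony.
Arriving early and becoming a chord tone when the harmony changes — an anticipation.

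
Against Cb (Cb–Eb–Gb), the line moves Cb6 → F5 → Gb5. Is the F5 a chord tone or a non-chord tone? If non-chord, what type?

The harmony at that moment is Cb major triad (Cb, Eb, Gb); F5 is not a chord tone.
It is approached by leap down from Cb6 and left by step up to Gb5.
Leap in, step out — an appoggiatura.

Non-chord tone — an appoggiatura.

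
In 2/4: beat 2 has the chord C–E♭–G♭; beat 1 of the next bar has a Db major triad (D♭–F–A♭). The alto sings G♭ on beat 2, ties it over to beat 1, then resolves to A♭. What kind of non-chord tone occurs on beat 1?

The harmony at that moment is D♭ major triad (D♭, F, A♭); G♭ is not a chord tone.
It is held over (the same pitch as the preceding G♭) and left by step up to A♭.
Held over from the previous chord and resolving up by step — a retardation.

Retardation.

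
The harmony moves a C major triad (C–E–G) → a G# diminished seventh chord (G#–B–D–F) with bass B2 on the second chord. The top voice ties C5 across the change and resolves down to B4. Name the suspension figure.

At the second chord the bass is B2. The suspended C5 lies a ninth above the bass; after resolving down by step to B4, the interval above the bass becomes an octave.
Suspension figures are named by those two intervals: 9–8.

9–8 suspension.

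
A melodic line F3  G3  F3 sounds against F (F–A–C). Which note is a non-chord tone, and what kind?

The harmony at that moment is F major triad (F, A, C); G3 is not a chord tone.
It is approached by step up from F3 and left by step down to F3.
Step away and step back to the same note — a neighbor tone (upper neighbor).

G3 is a neighbor tone.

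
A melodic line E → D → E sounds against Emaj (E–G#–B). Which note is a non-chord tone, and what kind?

D is a neighbor tone.

The harmony at that moment is E major triad (E, G#, B); D is not a chord tone.
It is approached by step down from E and left by step up to E.
Step away and step back to the same note — a neighbor tone (lower neighbor).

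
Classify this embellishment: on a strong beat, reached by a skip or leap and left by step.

Approach: by leap. Departure: by step. Metric position: strong.
Leap in, step out, in a metrically strong position — an appoggiatura. (It is the mirror image of the escape tone, which steps in and leaps out from a weak position.)

Appoggiatura.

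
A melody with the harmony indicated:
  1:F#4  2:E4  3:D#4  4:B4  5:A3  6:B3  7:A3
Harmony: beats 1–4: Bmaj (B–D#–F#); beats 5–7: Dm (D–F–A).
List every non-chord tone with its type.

E4 (beat 2) — passing tone; B3 (beat 6) — neighbor tone.

The harmony at that moment is B major triad (B, D#, F#); E4 is not a chord tone.
It is approached by step down from F#4 and left by step down to D#4.
Step in, step out in the same direction — a passing tone.
The harmony at that moment is D minor triad (D, F, A); B3 is not a chord tone.
It is approached by step up from A3 and left by step down to A3.
Step away and step back to the same note — a neighbor tone (upper neighbor).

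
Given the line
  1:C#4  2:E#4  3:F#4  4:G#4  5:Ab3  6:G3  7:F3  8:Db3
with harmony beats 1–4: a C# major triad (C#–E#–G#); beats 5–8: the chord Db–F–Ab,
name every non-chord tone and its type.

The harmony at that moment is C# major triad (C#, E#, G#); F#4 is not a chord tone.
It is approached by step up from E#4 and left by step up to G#4.
Step in, step out in the same direction — a passing tone.
The harmony at that moment is Db major triad (Db, F, Ab); G3 is not a chord tone.
It is approached by step down from Ab3 and left by step down to F3.
Step in, step out in the same direction — a passing tone.

F#4 (beat 3) — passing tone; G3 (beat 6) — passing tone.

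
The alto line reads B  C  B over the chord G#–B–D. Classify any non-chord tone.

The harmony at that moment is G# diminished triad (G#, B, D); C is not a chord tone.
It is approached by step up from B and left by step down to B.
Step away and step back to the same note — a neighbor tone (upper neighbor).

C is a neighbor tone.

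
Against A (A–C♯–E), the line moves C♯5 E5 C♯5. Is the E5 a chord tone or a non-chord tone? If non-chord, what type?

A major triad contains A, C♯, E; E is the fifth, so it is a chord tone.

Chord tone (the fifth of A major triad).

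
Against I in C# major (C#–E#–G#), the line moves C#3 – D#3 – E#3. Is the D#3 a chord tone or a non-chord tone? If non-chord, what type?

The harmony at that moment is C# major triad (C#, E#, G#); D#3 is not a chord tone.
It is approached by step up from C#3 and left by step up to E#3.
Step in, step out in the same direction — a passing tone.

Non-chord tone — a passing tone.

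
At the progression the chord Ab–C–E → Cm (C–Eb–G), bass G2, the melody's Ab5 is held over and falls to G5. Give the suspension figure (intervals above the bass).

9–8 suspension.

At the second chord the bass is G2. The suspended Ab5 lies a ninth above the bass; after resolving down by step to G5, the interval above the bass becomes an octave.
Suspension figures are named by those two intervals: 9–8.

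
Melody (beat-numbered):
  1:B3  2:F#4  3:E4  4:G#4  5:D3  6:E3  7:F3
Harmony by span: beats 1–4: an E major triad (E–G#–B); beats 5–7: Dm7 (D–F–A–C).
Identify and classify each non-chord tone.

F#4 (beat 2) — appoggiatura; E3 (beat 6) — passing tone.

The harmony at that moment is E major triad (E, G#, B); F#4 is not a chord tone.
It is approached by leap up from B3 and left by step down to E4.
Leap in, step out — an appoggiatura.
The harmony at that moment is D minor seventh chord (D, F, A, C); E3 is not a chord tone.
It is approached by step up from D3 and left by step up to F3.
Step in, step out in the same direction — a passing tone.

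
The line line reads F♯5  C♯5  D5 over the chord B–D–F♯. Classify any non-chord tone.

C♯5 is an appoggiatura.

The harmony at that moment is B minor triad (B, D, F♯); C♯5 is not a chord tone.
It is approached by leap down from F♯5 and left by step up to D5.
Leap in, step out — an appoggiatura.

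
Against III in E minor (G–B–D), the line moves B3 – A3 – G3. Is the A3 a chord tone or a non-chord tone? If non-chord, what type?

Non-chord tone — a passing tone.

The harmony at that moment is G major triad (G, B, D); A3 is not a chord tone.
It is approached by step down from B3 and left by step down to G3.
Step in, step out in the same direction — a passing tone.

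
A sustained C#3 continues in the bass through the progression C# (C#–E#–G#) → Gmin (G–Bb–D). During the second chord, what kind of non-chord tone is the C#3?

The harmony at that moment is G minor triad (G, Bb, D); C#3 is not a chord tone.
It is held over (the same pitch as the preceding C#3) and then sustained as the same pitch into the next harmony.
Sustained through a change of harmony — a pedal tone.

Pedal tone (pedal point).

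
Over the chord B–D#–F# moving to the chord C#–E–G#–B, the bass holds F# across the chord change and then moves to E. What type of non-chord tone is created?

The harmony at that moment is C# minor seventh chord (C#, E, G#, B); F# is not a chord tone.
It is held over (the same pitch as the preceding F#) and left by step down to E.
Held over from the previous chord and resolving down by step — a suspension.

F# is a suspension.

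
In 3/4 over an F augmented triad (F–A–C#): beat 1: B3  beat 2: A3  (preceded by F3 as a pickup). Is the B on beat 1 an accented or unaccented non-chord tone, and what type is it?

The harmony at that moment is F augmented triad (F, A, C#); B3 is not a chord tone.
It is approached by leap up from F3 and left by step down to A3.
Leap in, step out — an appoggiatura.
It falls on the downbeat, so it is accented.

Accented appoggiatura.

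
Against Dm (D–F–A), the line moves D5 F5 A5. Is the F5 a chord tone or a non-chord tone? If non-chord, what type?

Chord tone (the third of D minor triad).

D minor triad contains D, F, A; F is the third, so it is a chord tone.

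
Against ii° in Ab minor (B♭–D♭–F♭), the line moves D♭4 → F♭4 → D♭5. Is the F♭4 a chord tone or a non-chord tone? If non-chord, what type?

Chord tone (the fifth of Bb diminished triad).

Bb diminished triad contains B♭, D♭, F♭; F♭ is the fifth, so it is a chord tone.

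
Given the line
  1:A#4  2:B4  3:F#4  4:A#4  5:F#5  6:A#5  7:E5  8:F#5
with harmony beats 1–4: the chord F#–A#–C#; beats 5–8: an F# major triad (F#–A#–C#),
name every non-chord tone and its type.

B4 (beat 2) — escape tone; E5 (beat 7) — appoggiatura.

The harmony at that moment is F# major triad (F#, A#, C#); B4 is not a chord tone.
It is approached by step up from A#4 and left by leap down to F#4.
Step in, leap out — an escape tone.
The harmony at that moment is F# major triad (F#, A#, C#); E5 is not a chord tone.
It is approached by leap down from A#5 and left by step up to F#5.
Leap in, step out — an appoggiatura.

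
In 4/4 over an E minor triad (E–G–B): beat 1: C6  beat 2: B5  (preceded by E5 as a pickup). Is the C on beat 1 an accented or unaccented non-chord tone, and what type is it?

The harmony at that moment is E minor triad (E, G, B); C6 is not a chord tone.
It is approached by leap up from E5 and left by step down to B5.
Leap in, step out — an appoggiatura.
It falls on the downbeat, so it is accented.

Accented appoggiatura.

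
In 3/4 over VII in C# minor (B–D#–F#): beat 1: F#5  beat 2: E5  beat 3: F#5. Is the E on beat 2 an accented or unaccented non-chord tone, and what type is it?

Unaccented neighbor tone.

The harmony at that moment is B major triad (B, D#, F#); E5 is not a chord tone.
It is approached by step down from F#5 and left by step up to F#5.
Step away and step back to the same note — a neighbor tone (lower neighbor).
It falls on a weak beat, so it is unaccented.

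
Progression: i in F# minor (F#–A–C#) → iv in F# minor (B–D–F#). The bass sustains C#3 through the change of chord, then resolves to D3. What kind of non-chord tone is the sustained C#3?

The harmony at that moment is B minor triad (B, D, F#); C#3 is not a chord tone.
It is held over (the same pitch as the preceding C#3) and left by step up to D3.
Held over from the previous chord and resolving up by step — a retardation.

C#3 is a retardation.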